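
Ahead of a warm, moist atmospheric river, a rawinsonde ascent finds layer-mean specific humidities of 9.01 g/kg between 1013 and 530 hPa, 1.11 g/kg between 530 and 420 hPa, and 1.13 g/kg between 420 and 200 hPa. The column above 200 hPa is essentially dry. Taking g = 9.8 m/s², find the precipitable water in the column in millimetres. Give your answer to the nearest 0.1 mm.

PW ≈ 48.2 mm

Precipitable water is the column-integrated vapour mass per unit area: PW = (1/g) Σ q̄ Δp, with q in kg/kg and Δp in Pa (1 kg/m² of water = 1 mm).
Layer 1013–530 hPa: Δp = 483 hPa = 48300 Pa, q̄ = 0.00901 kg/kg → 0.00901 × 48300 / 9.8 = 44.41 mm
Layer 530–420 hPa: Δp = 110 hPa = 11000 Pa, q̄ = 0.00111 kg/kg → 0.00111 × 11000 / 9.8 = 1.25 mm
Layer 420–200 hPa: Δp = 220 hPa = 22000 Pa, q̄ = 0.00113 kg/kg → 0.00113 × 22000 / 9.8 = 2.54 mm
PW = 44.41 + 1.25 + 2.54 = 48.20 ≈ 48.2 mm.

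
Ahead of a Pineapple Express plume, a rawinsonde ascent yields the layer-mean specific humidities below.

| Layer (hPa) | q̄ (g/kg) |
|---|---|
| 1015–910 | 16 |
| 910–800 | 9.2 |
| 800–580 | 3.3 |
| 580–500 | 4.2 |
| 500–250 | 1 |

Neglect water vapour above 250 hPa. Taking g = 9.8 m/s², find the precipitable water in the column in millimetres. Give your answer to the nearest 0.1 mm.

Precipitable water is the column-integrated vapour mass per unit area: PW = (1/g) Σ q̄ Δp, with q in kg/kg and Δp in Pa (1 kg/m² of water = 1 mm).
Layer 1015–910 hPa: Δp = 105 hPa = 10500 Pa, q̄ = 0.016 kg/kg → 0.016 × 10500 / 9.8 = 17.14 mm
Layer 910–800 hPa: Δp = 110 hPa = 11000 Pa, q̄ = 0.0092 kg/kg → 0.0092 × 11000 / 9.8 = 10.33 mm
Layer 800–580 hPa: Δp = 220 hPa = 22000 Pa, q̄ = 0.0033 kg/kg → 0.0033 × 22000 / 9.8 = 7.41 mm
Layer 580–500 hPa: Δp = 80 hPa = 8000 Pa, q̄ = 0.0042 kg/kg → 0.0042 × 8000 / 9.8 = 3.43 mm
Layer 500–250 hPa: Δp = 250 hPa = 25000 Pa, q̄ = 0.001 kg/kg → 0.001 × 25000 / 9.8 = 2.55 mm
PW = 17.14 + 10.33 + 7.41 + 3.43 + 2.55 = 40.86 ≈ 40.9 mm.

PW ≈ 40.9 mm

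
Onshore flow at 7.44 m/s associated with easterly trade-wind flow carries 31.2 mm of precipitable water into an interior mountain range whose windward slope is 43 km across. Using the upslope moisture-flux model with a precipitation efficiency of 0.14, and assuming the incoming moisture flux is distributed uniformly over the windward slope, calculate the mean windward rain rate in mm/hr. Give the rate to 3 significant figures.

Incoming column moisture flux per unit ridge length: F = V × PW = 7.44 × 31.2 = 232.128 mm·m/s.
Spread over the 43 km slope with efficiency ε = 0.14: R = ε·F/W = 0.14 × 232.128 / 43000 m = 7.558e-04 mm/s.
R = 7.558e-04 × 3600 = 2.72 mm/hr.

R ≈ 2.72 mm/hr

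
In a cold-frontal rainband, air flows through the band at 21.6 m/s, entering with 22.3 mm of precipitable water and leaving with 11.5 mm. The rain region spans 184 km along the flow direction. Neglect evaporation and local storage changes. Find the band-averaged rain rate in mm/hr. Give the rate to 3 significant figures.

R ≈ 4.56 mm/hr

Column moisture flux per unit crosswind length is F = V × PW.
Inflow: F_in = 21.6 × 22.3 = 481.68 mm·m/s
Outflow: F_out = 21.6 × 11.5 = 248.4 mm·m/s
Steady-state rate R = (F_in − F_out)/L = (481.68 − 248.4) / 184000 m = 1.268e-03 mm/s.
R = 1.268e-03 × 3600 = 4.56 mm/hr.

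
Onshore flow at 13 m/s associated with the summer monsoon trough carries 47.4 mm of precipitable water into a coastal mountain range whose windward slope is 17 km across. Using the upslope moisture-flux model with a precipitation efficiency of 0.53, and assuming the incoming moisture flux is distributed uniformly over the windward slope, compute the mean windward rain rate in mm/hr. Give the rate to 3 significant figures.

R ≈ 69.2 mm/hr

Incoming column moisture flux per unit ridge length: F = V × PW = 13 × 47.4 = 616.2 mm·m/s.
Spread over the 17 km slope with efficiency ε = 0.53: R = ε·F/W = 0.53 × 616.2 / 17000 m = 1.921e-02 mm/s.
R = 1.921e-02 × 3600 = 69.2 mm/hr.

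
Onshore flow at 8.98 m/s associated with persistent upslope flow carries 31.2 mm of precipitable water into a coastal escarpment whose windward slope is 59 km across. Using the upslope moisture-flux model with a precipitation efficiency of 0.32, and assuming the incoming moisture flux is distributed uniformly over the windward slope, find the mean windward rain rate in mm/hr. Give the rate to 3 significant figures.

R ≈ 5.47 mm/hr

Incoming column moisture flux per unit ridge length: F = V × PW = 8.98 × 31.2 = 280.176 mm·m/s.
Spread over the 59 km slope with efficiency ε = 0.32: R = ε·F/W = 0.32 × 280.176 / 59000 m = 1.520e-03 mm/s.
R = 1.520e-03 × 3600 = 5.47 mm/hr.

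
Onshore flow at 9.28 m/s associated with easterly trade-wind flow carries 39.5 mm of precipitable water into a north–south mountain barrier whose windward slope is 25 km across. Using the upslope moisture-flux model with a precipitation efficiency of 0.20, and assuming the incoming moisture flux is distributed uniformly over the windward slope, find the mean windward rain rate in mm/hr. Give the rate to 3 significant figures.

R ≈ 10.6 mm/hr

Incoming column moisture flux per unit ridge length: F = V × PW = 9.28 × 39.5 = 366.56 mm·m/s.
Spread over the 25 km slope with efficiency ε = 0.20: R = ε·F/W = 0.20 × 366.56 / 25000 m = 2.932e-03 mm/s.
R = 2.932e-03 × 3600 = 10.6 mm/hr.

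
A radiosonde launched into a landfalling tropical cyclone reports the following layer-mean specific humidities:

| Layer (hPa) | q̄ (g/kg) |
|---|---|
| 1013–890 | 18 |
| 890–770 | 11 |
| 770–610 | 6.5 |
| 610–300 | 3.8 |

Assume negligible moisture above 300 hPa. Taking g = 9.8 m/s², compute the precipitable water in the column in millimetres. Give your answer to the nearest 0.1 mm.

Precipitable water is the column-integrated vapour mass per unit area: PW = (1/g) Σ q̄ Δp, with q in kg/kg and Δp in Pa (1 kg/m² of water = 1 mm).
Layer 1013–890 hPa: Δp = 123 hPa = 12300 Pa, q̄ = 0.018 kg/kg → 0.018 × 12300 / 9.8 = 22.59 mm
Layer 890–770 hPa: Δp = 120 hPa = 12000 Pa, q̄ = 0.011 kg/kg → 0.011 × 12000 / 9.8 = 13.47 mm
Layer 770–610 hPa: Δp = 160 hPa = 16000 Pa, q̄ = 0.0065 kg/kg → 0.0065 × 16000 / 9.8 = 10.61 mm
Layer 610–300 hPa: Δp = 310 hPa = 31000 Pa, q̄ = 0.0038 kg/kg → 0.0038 × 31000 / 9.8 = 12.02 mm
PW = 22.59 + 13.47 + 10.61 + 12.02 = 58.69 ≈ 58.7 mm.

PW ≈ 58.7 mm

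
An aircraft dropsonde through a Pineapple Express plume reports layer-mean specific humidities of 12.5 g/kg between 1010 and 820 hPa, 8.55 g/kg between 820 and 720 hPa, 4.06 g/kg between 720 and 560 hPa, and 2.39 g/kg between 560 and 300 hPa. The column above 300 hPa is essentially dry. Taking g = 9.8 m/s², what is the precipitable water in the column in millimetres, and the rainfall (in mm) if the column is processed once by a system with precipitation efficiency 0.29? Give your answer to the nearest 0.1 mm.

Precipitable water is the column-integrated vapour mass per unit area: PW = (1/g) Σ q̄ Δp, with q in kg/kg and Δp in Pa (1 kg/m² of water = 1 mm).
Layer 1010–820 hPa: Δp = 190 hPa = 19000 Pa, q̄ = 0.0125 kg/kg → 0.0125 × 19000 / 9.8 = 24.23 mm
Layer 820–720 hPa: Δp = 100 hPa = 10000 Pa, q̄ = 0.00855 kg/kg → 0.00855 × 10000 / 9.8 = 8.72 mm
Layer 720–560 hPa: Δp = 160 hPa = 16000 Pa, q̄ = 0.00406 kg/kg → 0.00406 × 16000 / 9.8 = 6.63 mm
Layer 560–300 hPa: Δp = 260 hPa = 26000 Pa, q̄ = 0.00239 kg/kg → 0.00239 × 26000 / 9.8 = 6.34 mm
PW = 24.23 + 8.72 + 6.63 + 6.34 = 45.92 ≈ 45.9 mm.
Rainfall = ε × PW = 0.29 × 45.9 = 13.3 mm.

PW ≈ 45.9 mm; rainfall ≈ 13.3 mm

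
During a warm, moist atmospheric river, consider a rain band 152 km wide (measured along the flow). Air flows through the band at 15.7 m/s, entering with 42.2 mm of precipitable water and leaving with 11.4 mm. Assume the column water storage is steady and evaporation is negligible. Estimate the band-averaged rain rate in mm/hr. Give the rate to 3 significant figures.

R ≈ 11.5 mm/hr

Column moisture flux per unit crosswind length is F = V × PW.
Inflow: F_in = 15.7 × 42.2 = 662.54 mm·m/s
Outflow: F_out = 15.7 × 11.4 = 178.98 mm·m/s
Steady-state rate R = (F_in − F_out)/L = (662.54 − 178.98) / 152000 m = 3.181e-03 mm/s.
R = 3.181e-03 × 3600 = 11.5 mm/hr.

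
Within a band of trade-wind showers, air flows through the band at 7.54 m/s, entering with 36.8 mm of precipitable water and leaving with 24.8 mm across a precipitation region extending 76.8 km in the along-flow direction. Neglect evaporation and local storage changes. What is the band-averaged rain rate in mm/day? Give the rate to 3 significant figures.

R ≈ 102 mm/day

Column moisture flux per unit crosswind length is F = V × PW.
Inflow: F_in = 7.54 × 36.8 = 277.472 mm·m/s
Outflow: F_out = 7.54 × 24.8 = 186.992 mm·m/s
Steady-state rate R = (F_in − F_out)/L = (277.472 − 186.992) / 76800 m = 1.178e-03 mm/s.
R = 1.178e-03 × 3600 × 24 = 102 mm/day.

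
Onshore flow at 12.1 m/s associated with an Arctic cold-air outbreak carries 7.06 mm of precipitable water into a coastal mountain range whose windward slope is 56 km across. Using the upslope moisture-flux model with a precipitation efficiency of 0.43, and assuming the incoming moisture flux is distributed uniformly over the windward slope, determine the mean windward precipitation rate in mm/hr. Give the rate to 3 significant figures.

R ≈ 2.36 mm/hr

Incoming column moisture flux per unit ridge length: F = V × PW = 12.1 × 7.06 = 85.426 mm·m/s.
Spread over the 56 km slope with efficiency ε = 0.43: R = ε·F/W = 0.43 × 85.426 / 56000 m = 6.559e-04 mm/s.
R = 6.559e-04 × 3600 = 2.36 mm/hr.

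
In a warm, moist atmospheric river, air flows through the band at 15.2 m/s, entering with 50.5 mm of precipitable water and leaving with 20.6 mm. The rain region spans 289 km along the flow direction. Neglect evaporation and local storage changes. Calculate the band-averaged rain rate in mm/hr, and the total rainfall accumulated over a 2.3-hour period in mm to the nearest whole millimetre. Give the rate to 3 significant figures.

Column moisture flux per unit crosswind length is F = V × PW.
Inflow: F_in = 15.2 × 50.5 = 767.6 mm·m/s
Outflow: F_out = 15.2 × 20.6 = 313.12 mm·m/s
Steady-state rate R = (F_in − F_out)/L = (767.6 − 313.12) / 289000 m = 1.573e-03 mm/s.
R = 1.573e-03 × 3600 = 5.66 mm/hr.
Over 2.3 h: total = 5.66 × 2.3 = 13.018 ≈ 13 mm.

R ≈ 5.66 mm/hr; total ≈ 13 mm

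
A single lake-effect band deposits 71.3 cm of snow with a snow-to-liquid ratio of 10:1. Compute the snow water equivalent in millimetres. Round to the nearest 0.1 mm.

SWE ≈ 71.3 mm

SWE = snow depth / ratio = 71.3 cm / 10 = 7.130 cm = 71.3 mm.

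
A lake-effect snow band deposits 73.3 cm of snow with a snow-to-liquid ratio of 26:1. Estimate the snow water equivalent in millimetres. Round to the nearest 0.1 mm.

SWE = snow depth / ratio = 73.3 cm / 26 = 2.819 cm = 28.2 mm.

SWE ≈ 28.2 mm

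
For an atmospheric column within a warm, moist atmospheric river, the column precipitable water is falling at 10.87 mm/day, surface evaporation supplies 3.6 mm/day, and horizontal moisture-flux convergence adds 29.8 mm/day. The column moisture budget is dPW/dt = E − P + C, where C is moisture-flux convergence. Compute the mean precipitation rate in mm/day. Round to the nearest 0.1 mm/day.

dPW/dt = -10.87 mm/day.
P = E + C − dPW/dt = 3.6 + (29.8) − (-10.87) = 44.3 mm/day.

P ≈ 44.3 mm/day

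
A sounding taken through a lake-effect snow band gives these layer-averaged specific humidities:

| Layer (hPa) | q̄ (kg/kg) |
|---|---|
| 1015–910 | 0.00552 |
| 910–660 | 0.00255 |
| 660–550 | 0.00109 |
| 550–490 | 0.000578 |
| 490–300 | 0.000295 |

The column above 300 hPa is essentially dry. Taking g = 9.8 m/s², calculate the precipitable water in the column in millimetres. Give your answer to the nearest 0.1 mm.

PW ≈ 14.6 mm

Precipitable water is the column-integrated vapour mass per unit area: PW = (1/g) Σ q̄ Δp, with q in kg/kg and Δp in Pa (1 kg/m² of water = 1 mm).
Layer 1015–910 hPa: Δp = 105 hPa = 10500 Pa, q̄ = 0.00552 kg/kg → 0.00552 × 10500 / 9.8 = 5.91 mm
Layer 910–660 hPa: Δp = 250 hPa = 25000 Pa, q̄ = 0.00255 kg/kg → 0.00255 × 25000 / 9.8 = 6.51 mm
Layer 660–550 hPa: Δp = 110 hPa = 11000 Pa, q̄ = 0.00109 kg/kg → 0.00109 × 11000 / 9.8 = 1.22 mm
Layer 550–490 hPa: Δp = 60 hPa = 6000 Pa, q̄ = 0.000578 kg/kg → 0.000578 × 6000 / 9.8 = 0.35 mm
Layer 490–300 hPa: Δp = 190 hPa = 19000 Pa, q̄ = 0.000295 kg/kg → 0.000295 × 19000 / 9.8 = 0.57 mm
PW = 5.91 + 6.51 + 1.22 + 0.35 + 0.57 = 14.56 ≈ 14.6 mm.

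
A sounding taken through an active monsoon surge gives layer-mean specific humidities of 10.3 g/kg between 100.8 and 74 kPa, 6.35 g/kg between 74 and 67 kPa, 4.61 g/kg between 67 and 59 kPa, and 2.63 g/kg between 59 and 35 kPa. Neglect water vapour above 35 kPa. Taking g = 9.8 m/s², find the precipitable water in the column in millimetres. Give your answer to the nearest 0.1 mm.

Precipitable water is the column-integrated vapour mass per unit area: PW = (1/g) Σ q̄ Δp, with q in kg/kg and Δp in Pa (1 kg/m² of water = 1 mm).
Layer 100.8–74 kPa: Δp = 268 hPa = 26800 Pa, q̄ = 0.0103 kg/kg → 0.0103 × 26800 / 9.8 = 28.17 mm
Layer 74–67 kPa: Δp = 70 hPa = 7000 Pa, q̄ = 0.00635 kg/kg → 0.00635 × 7000 / 9.8 = 4.54 mm
Layer 67–59 kPa: Δp = 80 hPa = 8000 Pa, q̄ = 0.00461 kg/kg → 0.00461 × 8000 / 9.8 = 3.76 mm
Layer 59–35 kPa: Δp = 240 hPa = 24000 Pa, q̄ = 0.00263 kg/kg → 0.00263 × 24000 / 9.8 = 6.44 mm
PW = 28.17 + 4.54 + 3.76 + 6.44 = 42.91 ≈ 42.9 mm.

PW ≈ 42.9 mm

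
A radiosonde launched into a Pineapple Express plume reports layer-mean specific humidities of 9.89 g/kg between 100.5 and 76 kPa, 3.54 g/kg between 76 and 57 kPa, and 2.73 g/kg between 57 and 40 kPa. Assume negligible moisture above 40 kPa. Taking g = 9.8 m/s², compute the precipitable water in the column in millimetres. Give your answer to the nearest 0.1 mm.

Precipitable water is the column-integrated vapour mass per unit area: PW = (1/g) Σ q̄ Δp, with q in kg/kg and Δp in Pa (1 kg/m² of water = 1 mm).
Layer 100.5–76 kPa: Δp = 245 hPa = 24500 Pa, q̄ = 0.00989 kg/kg → 0.00989 × 24500 / 9.8 = 24.73 mm
Layer 76–57 kPa: Δp = 190 hPa = 19000 Pa, q̄ = 0.00354 kg/kg → 0.00354 × 19000 / 9.8 = 6.86 mm
Layer 57–40 kPa: Δp = 170 hPa = 17000 Pa, q̄ = 0.00273 kg/kg → 0.00273 × 17000 / 9.8 = 4.74 mm
PW = 24.73 + 6.86 + 4.74 = 36.33 ≈ 36.3 mm.

PW ≈ 36.3 mm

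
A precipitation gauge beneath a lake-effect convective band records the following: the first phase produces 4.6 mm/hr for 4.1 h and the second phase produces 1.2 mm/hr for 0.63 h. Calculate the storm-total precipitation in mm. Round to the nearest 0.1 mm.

total ≈ 19.6 mm

Total = Σ Rᵢ Δtᵢ = 4.6 × 4.1 + 1.2 × 0.63
      = 18.86 + 0.756 = 19.6 mm.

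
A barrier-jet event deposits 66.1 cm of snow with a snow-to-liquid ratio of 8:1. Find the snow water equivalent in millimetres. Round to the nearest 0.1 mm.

SWE = snow depth / ratio = 66.1 cm / 8 = 8.262 cm = 82.6 mm.

SWE ≈ 82.6 mm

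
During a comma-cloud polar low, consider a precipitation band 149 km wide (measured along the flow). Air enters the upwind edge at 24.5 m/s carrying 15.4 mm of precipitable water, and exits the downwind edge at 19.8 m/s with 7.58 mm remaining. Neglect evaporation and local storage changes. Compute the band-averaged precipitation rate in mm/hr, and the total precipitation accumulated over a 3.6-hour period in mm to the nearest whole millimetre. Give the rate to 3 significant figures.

R ≈ 5.49 mm/hr; total ≈ 20 mm

Column moisture flux per unit crosswind length is F = V × PW.
Inflow: F_in = 24.5 × 15.4 = 377.3 mm·m/s
Outflow: F_out = 19.8 × 7.58 = 150.084 mm·m/s
Steady-state rate R = (F_in − F_out)/L = (377.3 − 150.084) / 149000 m = 1.525e-03 mm/s.
R = 1.525e-03 × 3600 = 5.49 mm/hr.
Over 3.6 h: total = 5.49 × 3.6 = 19.764 ≈ 20 mm.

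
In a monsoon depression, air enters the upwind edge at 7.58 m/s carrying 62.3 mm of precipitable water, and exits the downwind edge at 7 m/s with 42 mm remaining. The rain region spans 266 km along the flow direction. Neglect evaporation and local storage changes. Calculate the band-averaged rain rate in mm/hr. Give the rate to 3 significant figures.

R ≈ 2.41 mm/hr

Column moisture flux per unit crosswind length is F = V × PW.
Inflow: F_in = 7.58 × 62.3 = 472.234 mm·m/s
Outflow: F_out = 7 × 42 = 294 mm·m/s
Steady-state rate R = (F_in − F_out)/L = (472.234 − 294) / 266000 m = 6.701e-04 mm/s.
R = 6.701e-04 × 3600 = 2.41 mm/hr.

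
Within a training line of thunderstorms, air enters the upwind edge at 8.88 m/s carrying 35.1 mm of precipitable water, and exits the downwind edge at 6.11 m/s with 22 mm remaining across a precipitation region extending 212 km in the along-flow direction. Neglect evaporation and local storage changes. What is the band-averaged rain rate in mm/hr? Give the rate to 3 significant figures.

Column moisture flux per unit crosswind length is F = V × PW.
Inflow: F_in = 8.88 × 35.1 = 311.688 mm·m/s
Outflow: F_out = 6.11 × 22 = 134.42 mm·m/s
Steady-state rate R = (F_in − F_out)/L = (311.688 − 134.42) / 212000 m = 8.362e-04 mm/s.
R = 8.362e-04 × 3600 = 3.01 mm/hr.

R ≈ 3.01 mm/hr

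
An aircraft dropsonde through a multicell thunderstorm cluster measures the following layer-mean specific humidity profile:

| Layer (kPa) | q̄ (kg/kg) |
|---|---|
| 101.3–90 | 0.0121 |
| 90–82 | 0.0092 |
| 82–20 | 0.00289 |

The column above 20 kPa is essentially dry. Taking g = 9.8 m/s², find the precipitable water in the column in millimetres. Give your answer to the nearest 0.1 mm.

Precipitable water is the column-integrated vapour mass per unit area: PW = (1/g) Σ q̄ Δp, with q in kg/kg and Δp in Pa (1 kg/m² of water = 1 mm).
Layer 101.3–90 kPa: Δp = 113 hPa = 11300 Pa, q̄ = 0.0121 kg/kg → 0.0121 × 11300 / 9.8 = 13.95 mm
Layer 90–82 kPa: Δp = 80 hPa = 8000 Pa, q̄ = 0.0092 kg/kg → 0.0092 × 8000 / 9.8 = 7.51 mm
Layer 82–20 kPa: Δp = 620 hPa = 62000 Pa, q̄ = 0.00289 kg/kg → 0.00289 × 62000 / 9.8 = 18.28 mm
PW = 13.95 + 7.51 + 18.28 = 39.74 ≈ 39.7 mm.

PW ≈ 39.7 mm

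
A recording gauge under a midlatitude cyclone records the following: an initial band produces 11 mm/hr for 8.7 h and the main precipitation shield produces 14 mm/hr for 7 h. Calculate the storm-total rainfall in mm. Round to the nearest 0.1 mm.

total ≈ 193.7 mm

Total = Σ Rᵢ Δtᵢ = 11 × 8.7 + 14 × 7
      = 95.7 + 98 = 193.7 mm.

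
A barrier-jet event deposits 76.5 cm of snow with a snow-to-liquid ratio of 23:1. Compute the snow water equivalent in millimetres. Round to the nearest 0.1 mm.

SWE ≈ 33.3 mm

SWE = snow depth / ratio = 76.5 cm / 23 = 3.326 cm = 33.3 mm.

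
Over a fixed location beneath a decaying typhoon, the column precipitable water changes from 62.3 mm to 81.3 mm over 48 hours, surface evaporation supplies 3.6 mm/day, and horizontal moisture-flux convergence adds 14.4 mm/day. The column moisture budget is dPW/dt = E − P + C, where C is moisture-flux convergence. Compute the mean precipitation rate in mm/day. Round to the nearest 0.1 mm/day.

P ≈ 8.5 mm/day

dPW/dt = (81.3 − 62.3) mm / (48/24 day) = +9.500 mm/day.
P = E + C − dPW/dt = 3.6 + (14.4) − (+9.500) = 8.5 mm/day.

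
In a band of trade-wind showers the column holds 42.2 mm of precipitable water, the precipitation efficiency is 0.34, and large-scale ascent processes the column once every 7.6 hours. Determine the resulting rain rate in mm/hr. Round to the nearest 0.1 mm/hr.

R ≈ 1.9 mm/hr

Each overturning extracts ε × PW = 0.34 × 42.2 = 14.348 mm.
Rate = ε·PW / τ = 14.348 / 7.6 h = 1.9 mm/hr.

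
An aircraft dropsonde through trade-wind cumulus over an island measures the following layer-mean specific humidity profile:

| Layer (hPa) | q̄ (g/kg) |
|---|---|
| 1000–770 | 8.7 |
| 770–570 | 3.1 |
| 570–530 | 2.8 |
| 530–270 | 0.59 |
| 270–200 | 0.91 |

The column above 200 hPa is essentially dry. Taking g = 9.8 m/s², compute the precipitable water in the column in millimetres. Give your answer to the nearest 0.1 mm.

PW ≈ 30.1 mm

Precipitable water is the column-integrated vapour mass per unit area: PW = (1/g) Σ q̄ Δp, with q in kg/kg and Δp in Pa (1 kg/m² of water = 1 mm).
Layer 1000–770 hPa: Δp = 230 hPa = 23000 Pa, q̄ = 0.0087 kg/kg → 0.0087 × 23000 / 9.8 = 20.42 mm
Layer 770–570 hPa: Δp = 200 hPa = 20000 Pa, q̄ = 0.0031 kg/kg → 0.0031 × 20000 / 9.8 = 6.33 mm
Layer 570–530 hPa: Δp = 40 hPa = 4000 Pa, q̄ = 0.0028 kg/kg → 0.0028 × 4000 / 9.8 = 1.14 mm
Layer 530–270 hPa: Δp = 260 hPa = 26000 Pa, q̄ = 0.00059 kg/kg → 0.00059 × 26000 / 9.8 = 1.57 mm
Layer 270–200 hPa: Δp = 70 hPa = 7000 Pa, q̄ = 0.00091 kg/kg → 0.00091 × 7000 / 9.8 = 0.65 mm
PW = 20.42 + 6.33 + 1.14 + 1.57 + 0.65 = 30.11 ≈ 30.1 mm.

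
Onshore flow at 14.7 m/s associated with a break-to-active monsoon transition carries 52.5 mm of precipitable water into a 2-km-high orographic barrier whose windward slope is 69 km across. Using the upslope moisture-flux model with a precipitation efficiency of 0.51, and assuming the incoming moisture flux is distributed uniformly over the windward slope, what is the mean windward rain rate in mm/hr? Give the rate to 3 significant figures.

R ≈ 20.5 mm/hr

Incoming column moisture flux per unit ridge length: F = V × PW = 14.7 × 52.5 = 771.75 mm·m/s.
Spread over the 69 km slope with efficiency ε = 0.51: R = ε·F/W = 0.51 × 771.75 / 69000 m = 5.704e-03 mm/s.
R = 5.704e-03 × 3600 = 20.5 mm/hr.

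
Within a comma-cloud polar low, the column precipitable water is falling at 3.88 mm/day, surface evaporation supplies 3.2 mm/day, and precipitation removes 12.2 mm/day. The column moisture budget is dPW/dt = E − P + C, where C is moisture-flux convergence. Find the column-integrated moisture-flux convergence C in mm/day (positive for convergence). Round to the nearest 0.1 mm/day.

dPW/dt = -3.88 mm/day.
C = dPW/dt − E + P = (-3.88) − 3.2 + 12.2 = 5.1 mm/day.

C ≈ 5.1 mm/day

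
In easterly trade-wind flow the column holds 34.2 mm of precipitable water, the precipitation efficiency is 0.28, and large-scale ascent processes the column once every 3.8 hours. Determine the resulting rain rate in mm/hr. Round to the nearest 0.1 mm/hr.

Each overturning extracts ε × PW = 0.28 × 34.2 = 9.576 mm.
Rate = ε·PW / τ = 9.576 / 3.8 h = 2.5 mm/hr.

R ≈ 2.5 mm/hr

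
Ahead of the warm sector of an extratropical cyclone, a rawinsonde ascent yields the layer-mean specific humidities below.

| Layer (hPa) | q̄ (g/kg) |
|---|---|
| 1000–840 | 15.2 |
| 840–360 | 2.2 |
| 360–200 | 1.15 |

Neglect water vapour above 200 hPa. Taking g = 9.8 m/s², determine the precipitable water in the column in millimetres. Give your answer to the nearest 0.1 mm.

PW ≈ 37.5 mm

Precipitable water is the column-integrated vapour mass per unit area: PW = (1/g) Σ q̄ Δp, with q in kg/kg and Δp in Pa (1 kg/m² of water = 1 mm).
Layer 1000–840 hPa: Δp = 160 hPa = 16000 Pa, q̄ = 0.0152 kg/kg → 0.0152 × 16000 / 9.8 = 24.82 mm
Layer 840–360 hPa: Δp = 480 hPa = 48000 Pa, q̄ = 0.0022 kg/kg → 0.0022 × 48000 / 9.8 = 10.78 mm
Layer 360–200 hPa: Δp = 160 hPa = 16000 Pa, q̄ = 0.00115 kg/kg → 0.00115 × 16000 / 9.8 = 1.88 mm
PW = 24.82 + 10.78 + 1.88 = 37.48 ≈ 37.5 mm.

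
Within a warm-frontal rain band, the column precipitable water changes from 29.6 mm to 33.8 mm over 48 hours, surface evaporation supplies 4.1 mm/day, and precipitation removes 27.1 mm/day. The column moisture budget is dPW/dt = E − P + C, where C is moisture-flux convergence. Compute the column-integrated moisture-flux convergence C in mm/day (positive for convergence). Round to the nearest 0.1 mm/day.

C ≈ 25.1 mm/day

dPW/dt = (33.8 − 29.6) mm / (48/24 day) = +2.100 mm/day.
C = dPW/dt − E + P = (+2.100) − 4.1 + 27.1 = 25.1 mm/day.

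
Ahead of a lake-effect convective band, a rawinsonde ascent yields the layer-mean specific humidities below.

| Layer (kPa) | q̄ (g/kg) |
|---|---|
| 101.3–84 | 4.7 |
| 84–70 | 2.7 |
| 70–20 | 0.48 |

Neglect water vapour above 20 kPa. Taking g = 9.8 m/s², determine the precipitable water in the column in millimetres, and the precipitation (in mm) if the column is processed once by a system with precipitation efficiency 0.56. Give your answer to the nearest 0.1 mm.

Precipitable water is the column-integrated vapour mass per unit area: PW = (1/g) Σ q̄ Δp, with q in kg/kg and Δp in Pa (1 kg/m² of water = 1 mm).
Layer 101.3–84 kPa: Δp = 173 hPa = 17300 Pa, q̄ = 0.0047 kg/kg → 0.0047 × 17300 / 9.8 = 8.30 mm
Layer 84–70 kPa: Δp = 140 hPa = 14000 Pa, q̄ = 0.0027 kg/kg → 0.0027 × 14000 / 9.8 = 3.86 mm
Layer 70–20 kPa: Δp = 500 hPa = 50000 Pa, q̄ = 0.00048 kg/kg → 0.00048 × 50000 / 9.8 = 2.45 mm
PW = 8.30 + 3.86 + 2.45 = 14.61 ≈ 14.6 mm.
Precipitation = ε × PW = 0.56 × 14.6 = 8.2 mm.

PW ≈ 14.6 mm; precipitation ≈ 8.2 mm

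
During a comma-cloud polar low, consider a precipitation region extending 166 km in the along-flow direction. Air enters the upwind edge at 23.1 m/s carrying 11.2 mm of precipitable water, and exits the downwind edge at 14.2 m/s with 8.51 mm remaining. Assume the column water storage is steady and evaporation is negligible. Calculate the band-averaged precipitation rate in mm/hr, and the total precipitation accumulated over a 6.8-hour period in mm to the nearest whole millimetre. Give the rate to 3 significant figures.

R ≈ 2.99 mm/hr; total ≈ 20 mm

Column moisture flux per unit crosswind length is F = V × PW.
Inflow: F_in = 23.1 × 11.2 = 258.72 mm·m/s
Outflow: F_out = 14.2 × 8.51 = 120.842 mm·m/s
Steady-state rate R = (F_in − F_out)/L = (258.72 − 120.842) / 166000 m = 8.306e-04 mm/s.
R = 8.306e-04 × 3600 = 2.99 mm/hr.
Over 6.8 h: total = 2.99 × 6.8 = 20.332 ≈ 20 mm.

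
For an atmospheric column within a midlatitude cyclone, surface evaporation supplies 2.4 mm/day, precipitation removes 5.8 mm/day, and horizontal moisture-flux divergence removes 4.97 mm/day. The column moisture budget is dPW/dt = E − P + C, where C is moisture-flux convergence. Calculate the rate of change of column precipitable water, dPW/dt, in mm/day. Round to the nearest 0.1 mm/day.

dPW/dt ≈ -8.4 mm/day

dPW/dt = E − P + C = 2.4 − 5.8 + (-4.97) = -8.4 mm/day.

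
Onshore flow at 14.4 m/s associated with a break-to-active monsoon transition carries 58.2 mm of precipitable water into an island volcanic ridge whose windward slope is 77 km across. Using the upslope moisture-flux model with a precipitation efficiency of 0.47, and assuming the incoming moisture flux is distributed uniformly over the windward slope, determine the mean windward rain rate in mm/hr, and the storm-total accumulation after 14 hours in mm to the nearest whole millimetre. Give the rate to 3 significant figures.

R ≈ 18.4 mm/hr; total ≈ 258 mm

Incoming column moisture flux per unit ridge length: F = V × PW = 14.4 × 58.2 = 838.08 mm·m/s.
Spread over the 77 km slope with efficiency ε = 0.47: R = ε·F/W = 0.47 × 838.08 / 77000 m = 5.116e-03 mm/s.
R = 5.116e-03 × 3600 = 18.4 mm/hr.
Over 14 h: total = 18.4 × 14 = 257.6 ≈ 258 mm.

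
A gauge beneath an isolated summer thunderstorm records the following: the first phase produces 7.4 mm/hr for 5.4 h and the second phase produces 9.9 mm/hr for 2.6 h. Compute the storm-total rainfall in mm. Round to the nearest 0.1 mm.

total ≈ 65.7 mm

Total = Σ Rᵢ Δtᵢ = 7.4 × 5.4 + 9.9 × 2.6
      = 39.96 + 25.74 = 65.7 mm.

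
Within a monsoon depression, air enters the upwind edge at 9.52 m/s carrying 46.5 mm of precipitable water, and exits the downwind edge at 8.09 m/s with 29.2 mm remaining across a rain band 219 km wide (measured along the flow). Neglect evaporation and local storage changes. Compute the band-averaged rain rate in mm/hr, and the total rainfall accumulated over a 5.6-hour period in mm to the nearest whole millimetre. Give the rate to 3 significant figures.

R ≈ 3.39 mm/hr; total ≈ 19 mm

Column moisture flux per unit crosswind length is F = V × PW.
Inflow: F_in = 9.52 × 46.5 = 442.68 mm·m/s
Outflow: F_out = 8.09 × 29.2 = 236.228 mm·m/s
Steady-state rate R = (F_in − F_out)/L = (442.68 − 236.228) / 219000 m = 9.427e-04 mm/s.
R = 9.427e-04 × 3600 = 3.39 mm/hr.
Over 5.6 h: total = 3.39 × 5.6 = 18.984 ≈ 19 mm.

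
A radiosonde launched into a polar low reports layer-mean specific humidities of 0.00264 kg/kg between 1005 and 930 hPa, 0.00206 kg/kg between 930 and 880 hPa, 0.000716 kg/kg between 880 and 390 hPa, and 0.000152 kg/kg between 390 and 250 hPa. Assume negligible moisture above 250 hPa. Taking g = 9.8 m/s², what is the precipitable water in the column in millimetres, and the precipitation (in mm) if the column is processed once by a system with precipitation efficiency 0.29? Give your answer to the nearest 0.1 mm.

Precipitable water is the column-integrated vapour mass per unit area: PW = (1/g) Σ q̄ Δp, with q in kg/kg and Δp in Pa (1 kg/m² of water = 1 mm).
Layer 1005–930 hPa: Δp = 75 hPa = 7500 Pa, q̄ = 0.00264 kg/kg → 0.00264 × 7500 / 9.8 = 2.02 mm
Layer 930–880 hPa: Δp = 50 hPa = 5000 Pa, q̄ = 0.00206 kg/kg → 0.00206 × 5000 / 9.8 = 1.05 mm
Layer 880–390 hPa: Δp = 490 hPa = 49000 Pa, q̄ = 0.000716 kg/kg → 0.000716 × 49000 / 9.8 = 3.58 mm
Layer 390–250 hPa: Δp = 140 hPa = 14000 Pa, q̄ = 0.000152 kg/kg → 0.000152 × 14000 / 9.8 = 0.22 mm
PW = 2.02 + 1.05 + 3.58 + 0.22 = 6.87 ≈ 6.9 mm.
Precipitation = ε × PW = 0.29 × 6.9 = 2.0 mm.

PW ≈ 6.9 mm; precipitation ≈ 2.0 mm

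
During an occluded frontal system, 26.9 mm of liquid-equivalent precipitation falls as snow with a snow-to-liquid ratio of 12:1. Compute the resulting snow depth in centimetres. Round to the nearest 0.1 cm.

Snow depth = liquid × ratio = 26.9 mm × 12 = 322.8 mm = 32.3 cm.

snow depth ≈ 32.3 cm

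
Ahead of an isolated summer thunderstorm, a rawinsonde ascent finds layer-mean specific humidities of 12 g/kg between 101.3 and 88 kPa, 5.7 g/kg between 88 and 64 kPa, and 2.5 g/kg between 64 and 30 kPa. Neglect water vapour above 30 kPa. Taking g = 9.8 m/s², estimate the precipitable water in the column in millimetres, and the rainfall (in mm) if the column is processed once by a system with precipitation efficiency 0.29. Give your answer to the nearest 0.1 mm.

Precipitable water is the column-integrated vapour mass per unit area: PW = (1/g) Σ q̄ Δp, with q in kg/kg and Δp in Pa (1 kg/m² of water = 1 mm).
Layer 101.3–88 kPa: Δp = 133 hPa = 13300 Pa, q̄ = 0.012 kg/kg → 0.012 × 13300 / 9.8 = 16.29 mm
Layer 88–64 kPa: Δp = 240 hPa = 24000 Pa, q̄ = 0.0057 kg/kg → 0.0057 × 24000 / 9.8 = 13.96 mm
Layer 64–30 kPa: Δp = 340 hPa = 34000 Pa, q̄ = 0.0025 kg/kg → 0.0025 × 34000 / 9.8 = 8.67 mm
PW = 16.29 + 13.96 + 8.67 = 38.92 ≈ 38.9 mm.
Rainfall = ε × PW = 0.29 × 38.9 = 11.3 mm.

PW ≈ 38.9 mm; rainfall ≈ 11.3 mm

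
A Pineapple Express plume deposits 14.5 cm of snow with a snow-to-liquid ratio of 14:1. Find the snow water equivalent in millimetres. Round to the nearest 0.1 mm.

SWE = snow depth / ratio = 14.5 cm / 14 = 1.036 cm = 10.4 mm.

SWE ≈ 10.4 mm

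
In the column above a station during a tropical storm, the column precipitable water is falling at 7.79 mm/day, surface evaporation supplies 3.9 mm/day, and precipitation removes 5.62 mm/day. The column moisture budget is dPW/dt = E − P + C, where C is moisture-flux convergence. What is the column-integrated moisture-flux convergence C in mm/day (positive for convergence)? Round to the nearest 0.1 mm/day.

C ≈ -6.1 mm/day

dPW/dt = -7.79 mm/day.
C = dPW/dt − E + P = (-7.79) − 3.9 + 5.62 = -6.1 mm/day.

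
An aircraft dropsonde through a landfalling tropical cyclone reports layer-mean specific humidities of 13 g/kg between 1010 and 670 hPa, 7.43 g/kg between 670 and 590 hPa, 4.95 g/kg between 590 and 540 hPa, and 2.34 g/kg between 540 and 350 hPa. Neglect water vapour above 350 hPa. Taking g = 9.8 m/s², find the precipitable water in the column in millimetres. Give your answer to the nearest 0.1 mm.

Precipitable water is the column-integrated vapour mass per unit area: PW = (1/g) Σ q̄ Δp, with q in kg/kg and Δp in Pa (1 kg/m² of water = 1 mm).
Layer 1010–670 hPa: Δp = 340 hPa = 34000 Pa, q̄ = 0.013 kg/kg → 0.013 × 34000 / 9.8 = 45.10 mm
Layer 670–590 hPa: Δp = 80 hPa = 8000 Pa, q̄ = 0.00743 kg/kg → 0.00743 × 8000 / 9.8 = 6.07 mm
Layer 590–540 hPa: Δp = 50 hPa = 5000 Pa, q̄ = 0.00495 kg/kg → 0.00495 × 5000 / 9.8 = 2.53 mm
Layer 540–350 hPa: Δp = 190 hPa = 19000 Pa, q̄ = 0.00234 kg/kg → 0.00234 × 19000 / 9.8 = 4.54 mm
PW = 45.10 + 6.07 + 2.53 + 4.54 = 58.24 ≈ 58.2 mm.

PW ≈ 58.2 mm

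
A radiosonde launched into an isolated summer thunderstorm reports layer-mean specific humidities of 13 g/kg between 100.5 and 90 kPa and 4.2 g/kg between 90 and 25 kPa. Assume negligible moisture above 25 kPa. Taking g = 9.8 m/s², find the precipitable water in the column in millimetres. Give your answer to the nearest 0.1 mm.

Precipitable water is the column-integrated vapour mass per unit area: PW = (1/g) Σ q̄ Δp, with q in kg/kg and Δp in Pa (1 kg/m² of water = 1 mm).
Layer 100.5–90 kPa: Δp = 105 hPa = 10500 Pa, q̄ = 0.013 kg/kg → 0.013 × 10500 / 9.8 = 13.93 mm
Layer 90–25 kPa: Δp = 650 hPa = 65000 Pa, q̄ = 0.0042 kg/kg → 0.0042 × 65000 / 9.8 = 27.86 mm
PW = 13.93 + 27.86 = 41.79 ≈ 41.8 mm.

PW ≈ 41.8 mm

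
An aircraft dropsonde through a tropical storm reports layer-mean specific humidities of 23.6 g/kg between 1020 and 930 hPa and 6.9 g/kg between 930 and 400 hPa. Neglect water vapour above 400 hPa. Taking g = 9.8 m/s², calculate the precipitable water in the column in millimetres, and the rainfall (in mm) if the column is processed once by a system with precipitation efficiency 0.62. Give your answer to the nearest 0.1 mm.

Precipitable water is the column-integrated vapour mass per unit area: PW = (1/g) Σ q̄ Δp, with q in kg/kg and Δp in Pa (1 kg/m² of water = 1 mm).
Layer 1020–930 hPa: Δp = 90 hPa = 9000 Pa, q̄ = 0.0236 kg/kg → 0.0236 × 9000 / 9.8 = 21.67 mm
Layer 930–400 hPa: Δp = 530 hPa = 53000 Pa, q̄ = 0.0069 kg/kg → 0.0069 × 53000 / 9.8 = 37.32 mm
PW = 21.67 + 37.32 = 58.99 ≈ 59.0 mm.
Rainfall = ε × PW = 0.62 × 59.0 = 36.6 mm.

PW ≈ 59.0 mm; rainfall ≈ 36.6 mm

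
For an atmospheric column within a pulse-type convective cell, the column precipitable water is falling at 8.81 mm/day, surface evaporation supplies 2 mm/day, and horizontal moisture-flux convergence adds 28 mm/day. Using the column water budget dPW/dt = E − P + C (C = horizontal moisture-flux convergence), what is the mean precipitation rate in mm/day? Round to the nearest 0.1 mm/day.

dPW/dt = -8.81 mm/day.
P = E + C − dPW/dt = 2 + (28) − (-8.81) = 38.8 mm/day.

P ≈ 38.8 mm/day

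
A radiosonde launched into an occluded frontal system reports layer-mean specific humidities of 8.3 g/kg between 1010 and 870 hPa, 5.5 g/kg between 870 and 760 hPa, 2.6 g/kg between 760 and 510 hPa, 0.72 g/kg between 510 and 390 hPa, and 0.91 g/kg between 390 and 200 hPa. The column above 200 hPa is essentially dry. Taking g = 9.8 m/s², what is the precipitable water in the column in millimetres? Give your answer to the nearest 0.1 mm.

PW ≈ 27.3 mm

Precipitable water is the column-integrated vapour mass per unit area: PW = (1/g) Σ q̄ Δp, with q in kg/kg and Δp in Pa (1 kg/m² of water = 1 mm).
Layer 1010–870 hPa: Δp = 140 hPa = 14000 Pa, q̄ = 0.0083 kg/kg → 0.0083 × 14000 / 9.8 = 11.86 mm
Layer 870–760 hPa: Δp = 110 hPa = 11000 Pa, q̄ = 0.0055 kg/kg → 0.0055 × 11000 / 9.8 = 6.17 mm
Layer 760–510 hPa: Δp = 250 hPa = 25000 Pa, q̄ = 0.0026 kg/kg → 0.0026 × 25000 / 9.8 = 6.63 mm
Layer 510–390 hPa: Δp = 120 hPa = 12000 Pa, q̄ = 0.00072 kg/kg → 0.00072 × 12000 / 9.8 = 0.88 mm
Layer 390–200 hPa: Δp = 190 hPa = 19000 Pa, q̄ = 0.00091 kg/kg → 0.00091 × 19000 / 9.8 = 1.76 mm
PW = 11.86 + 6.17 + 6.63 + 0.88 + 1.76 = 27.30 ≈ 27.3 mm.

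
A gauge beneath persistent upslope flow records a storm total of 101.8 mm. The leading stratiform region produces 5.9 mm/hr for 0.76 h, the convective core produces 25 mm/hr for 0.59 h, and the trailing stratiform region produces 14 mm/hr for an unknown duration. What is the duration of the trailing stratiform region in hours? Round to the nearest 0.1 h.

Known phases: 5.9 × 0.76 + 25 × 0.59 = 4.484 + 14.75 = 19.234 mm.
Remaining depth = 101.8 − 19.234 = 82.566 mm.
Duration = 82.566 / 14 = 5.9 h.

duration ≈ 5.9 h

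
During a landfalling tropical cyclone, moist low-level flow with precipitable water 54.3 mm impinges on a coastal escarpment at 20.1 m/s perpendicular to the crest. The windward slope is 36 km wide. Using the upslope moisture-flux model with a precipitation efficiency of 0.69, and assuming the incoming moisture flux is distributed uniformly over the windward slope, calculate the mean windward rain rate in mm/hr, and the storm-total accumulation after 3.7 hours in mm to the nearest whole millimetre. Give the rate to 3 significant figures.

R ≈ 75.3 mm/hr; total ≈ 279 mm

Incoming column moisture flux per unit ridge length: F = V × PW = 20.1 × 54.3 = 1091.43 mm·m/s.
Spread over the 36 km slope with efficiency ε = 0.69: R = ε·F/W = 0.69 × 1091.43 / 36000 m = 2.092e-02 mm/s.
R = 2.092e-02 × 3600 = 75.3 mm/hr.
Over 3.7 h: total = 75.3 × 3.7 = 278.61 ≈ 279 mm.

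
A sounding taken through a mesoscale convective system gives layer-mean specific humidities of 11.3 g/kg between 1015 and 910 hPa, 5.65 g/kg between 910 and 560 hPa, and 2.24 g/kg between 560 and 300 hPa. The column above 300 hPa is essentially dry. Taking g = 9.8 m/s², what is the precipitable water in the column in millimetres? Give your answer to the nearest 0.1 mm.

PW ≈ 38.2 mm

Precipitable water is the column-integrated vapour mass per unit area: PW = (1/g) Σ q̄ Δp, with q in kg/kg and Δp in Pa (1 kg/m² of water = 1 mm).
Layer 1015–910 hPa: Δp = 105 hPa = 10500 Pa, q̄ = 0.0113 kg/kg → 0.0113 × 10500 / 9.8 = 12.11 mm
Layer 910–560 hPa: Δp = 350 hPa = 35000 Pa, q̄ = 0.00565 kg/kg → 0.00565 × 35000 / 9.8 = 20.18 mm
Layer 560–300 hPa: Δp = 260 hPa = 26000 Pa, q̄ = 0.00224 kg/kg → 0.00224 × 26000 / 9.8 = 5.94 mm
PW = 12.11 + 20.18 + 5.94 = 38.23 ≈ 38.2 mm.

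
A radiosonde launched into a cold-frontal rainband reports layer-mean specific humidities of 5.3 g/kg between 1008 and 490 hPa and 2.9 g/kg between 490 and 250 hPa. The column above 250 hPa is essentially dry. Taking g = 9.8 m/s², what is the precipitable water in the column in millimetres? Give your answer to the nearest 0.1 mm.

Precipitable water is the column-integrated vapour mass per unit area: PW = (1/g) Σ q̄ Δp, with q in kg/kg and Δp in Pa (1 kg/m² of water = 1 mm).
Layer 1008–490 hPa: Δp = 518 hPa = 51800 Pa, q̄ = 0.0053 kg/kg → 0.0053 × 51800 / 9.8 = 28.01 mm
Layer 490–250 hPa: Δp = 240 hPa = 24000 Pa, q̄ = 0.0029 kg/kg → 0.0029 × 24000 / 9.8 = 7.10 mm
PW = 28.01 + 7.10 = 35.11 ≈ 35.1 mm.

PW ≈ 35.1 mm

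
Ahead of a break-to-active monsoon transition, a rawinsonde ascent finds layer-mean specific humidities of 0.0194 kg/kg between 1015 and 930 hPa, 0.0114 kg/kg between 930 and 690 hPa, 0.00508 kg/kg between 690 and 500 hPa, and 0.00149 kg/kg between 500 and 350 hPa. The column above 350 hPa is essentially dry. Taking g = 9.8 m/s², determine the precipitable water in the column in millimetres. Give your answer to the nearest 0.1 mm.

PW ≈ 56.9 mm

Precipitable water is the column-integrated vapour mass per unit area: PW = (1/g) Σ q̄ Δp, with q in kg/kg and Δp in Pa (1 kg/m² of water = 1 mm).
Layer 1015–930 hPa: Δp = 85 hPa = 8500 Pa, q̄ = 0.0194 kg/kg → 0.0194 × 8500 / 9.8 = 16.83 mm
Layer 930–690 hPa: Δp = 240 hPa = 24000 Pa, q̄ = 0.0114 kg/kg → 0.0114 × 24000 / 9.8 = 27.92 mm
Layer 690–500 hPa: Δp = 190 hPa = 19000 Pa, q̄ = 0.00508 kg/kg → 0.00508 × 19000 / 9.8 = 9.85 mm
Layer 500–350 hPa: Δp = 150 hPa = 15000 Pa, q̄ = 0.00149 kg/kg → 0.00149 × 15000 / 9.8 = 2.28 mm
PW = 16.83 + 27.92 + 9.85 + 2.28 = 56.88 ≈ 56.9 mm.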